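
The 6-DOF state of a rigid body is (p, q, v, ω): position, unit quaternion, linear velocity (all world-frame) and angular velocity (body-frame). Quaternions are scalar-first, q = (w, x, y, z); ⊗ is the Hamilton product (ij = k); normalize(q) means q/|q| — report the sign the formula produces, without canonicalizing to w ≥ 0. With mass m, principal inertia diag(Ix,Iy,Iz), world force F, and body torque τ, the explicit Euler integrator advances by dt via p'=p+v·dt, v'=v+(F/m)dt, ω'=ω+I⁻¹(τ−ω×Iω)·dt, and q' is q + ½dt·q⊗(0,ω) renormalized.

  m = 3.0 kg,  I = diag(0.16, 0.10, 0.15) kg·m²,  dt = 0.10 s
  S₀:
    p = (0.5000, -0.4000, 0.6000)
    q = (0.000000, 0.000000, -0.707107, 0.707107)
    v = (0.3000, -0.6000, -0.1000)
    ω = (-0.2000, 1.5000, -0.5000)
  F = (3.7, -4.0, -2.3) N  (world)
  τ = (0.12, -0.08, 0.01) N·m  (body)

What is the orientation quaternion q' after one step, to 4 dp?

q' = (0.0705, -0.0352, -0.7119, 0.6978)

q⊗(0,ω) = (1.4142140, -0.7071070, -0.1414214, -0.1414214)
q + ½dt·q⊗(0,ω), renormalized = (0.0705, -0.0352, -0.7119, 0.6978)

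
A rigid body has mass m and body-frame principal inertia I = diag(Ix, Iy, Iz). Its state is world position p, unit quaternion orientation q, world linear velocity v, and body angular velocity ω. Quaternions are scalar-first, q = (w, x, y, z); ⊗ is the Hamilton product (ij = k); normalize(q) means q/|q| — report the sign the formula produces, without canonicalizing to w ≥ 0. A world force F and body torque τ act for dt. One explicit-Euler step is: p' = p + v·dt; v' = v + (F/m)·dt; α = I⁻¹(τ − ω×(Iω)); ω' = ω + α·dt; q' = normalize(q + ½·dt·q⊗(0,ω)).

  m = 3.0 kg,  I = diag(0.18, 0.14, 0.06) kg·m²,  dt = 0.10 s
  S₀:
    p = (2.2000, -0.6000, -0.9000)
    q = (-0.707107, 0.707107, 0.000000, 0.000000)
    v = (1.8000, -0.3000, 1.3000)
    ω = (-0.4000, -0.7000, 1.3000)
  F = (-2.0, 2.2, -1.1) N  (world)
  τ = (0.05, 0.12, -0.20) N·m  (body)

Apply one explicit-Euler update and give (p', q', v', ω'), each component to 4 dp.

a = F/m = (-0.6667, 0.7333, -0.3667)
new position p' = (2.3800, -0.6300, -0.7700)
v + (F/m)dt = (1.7333, -0.2267, 1.2633)
ω×(Iω) gyroscopic = (0.0728, -0.0624, -0.0112)
(τ − ω×Iω)/I = (-0.1267, 1.3029, -3.1467)
ω' = ω + α·dt = (-0.4127, -0.5697, 0.9853)
Hamilton product q⊗(0,ω) = (0.2828428, 0.2828428, -0.4242642, -1.4142140)
updated quaternion q' = (-0.6909, 0.7191, -0.0212, -0.0705)

p' = (2.3800, -0.6300, -0.7700)
q' = (-0.6909, 0.7191, -0.0212, -0.0705)
v' = (1.7333, -0.2267, 1.2633)
ω' = (-0.4127, -0.5697, 0.9853)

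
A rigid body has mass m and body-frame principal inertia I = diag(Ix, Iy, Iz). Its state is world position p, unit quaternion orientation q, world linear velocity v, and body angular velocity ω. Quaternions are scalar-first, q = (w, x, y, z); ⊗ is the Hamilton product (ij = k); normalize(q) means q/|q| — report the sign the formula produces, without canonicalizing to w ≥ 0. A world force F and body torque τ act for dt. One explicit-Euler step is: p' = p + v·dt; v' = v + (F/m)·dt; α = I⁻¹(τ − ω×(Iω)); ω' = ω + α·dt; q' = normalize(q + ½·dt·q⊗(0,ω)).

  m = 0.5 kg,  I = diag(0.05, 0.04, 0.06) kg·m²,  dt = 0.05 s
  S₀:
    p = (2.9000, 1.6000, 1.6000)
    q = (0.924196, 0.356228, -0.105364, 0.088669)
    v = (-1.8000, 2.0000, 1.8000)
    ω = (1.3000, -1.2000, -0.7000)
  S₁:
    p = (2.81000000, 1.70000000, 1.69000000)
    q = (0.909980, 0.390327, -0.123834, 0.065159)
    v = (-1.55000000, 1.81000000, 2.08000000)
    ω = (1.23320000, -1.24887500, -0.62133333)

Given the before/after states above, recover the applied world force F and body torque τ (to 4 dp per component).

F = (2.5000, -1.9000, 2.8000)
τ = (-0.0500, -0.0300, 0.1100)

velocity change Δv = (0.25000000, -0.19000000, 0.28000000)
m·(v₁−v₀)/dt = (2.5000, -1.9000, 2.8000)
rate change Δω = (-0.06680000, -0.04887500, 0.07866667)
τ = I·(Δω/dt) + ω₀×(Iω₀) = (-0.0500, -0.0300, 0.1100)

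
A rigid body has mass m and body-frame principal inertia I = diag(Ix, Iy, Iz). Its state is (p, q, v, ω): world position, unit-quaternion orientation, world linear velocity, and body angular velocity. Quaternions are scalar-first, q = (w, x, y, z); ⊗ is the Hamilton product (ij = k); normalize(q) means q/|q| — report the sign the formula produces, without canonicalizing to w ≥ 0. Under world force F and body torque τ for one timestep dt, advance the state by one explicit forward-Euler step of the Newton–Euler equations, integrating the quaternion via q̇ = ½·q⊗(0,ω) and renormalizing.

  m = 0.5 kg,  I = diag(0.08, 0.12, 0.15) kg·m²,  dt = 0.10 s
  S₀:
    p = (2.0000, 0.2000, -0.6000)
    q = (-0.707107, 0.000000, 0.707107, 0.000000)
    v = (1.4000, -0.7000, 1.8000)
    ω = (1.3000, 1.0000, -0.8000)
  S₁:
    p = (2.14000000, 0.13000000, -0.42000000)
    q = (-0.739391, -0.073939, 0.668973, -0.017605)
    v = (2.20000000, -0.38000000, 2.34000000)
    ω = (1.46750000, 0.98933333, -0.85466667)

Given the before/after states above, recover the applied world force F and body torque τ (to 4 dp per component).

F = (4.0000, 1.6000, 2.7000)
τ = (0.1100, 0.0600, -0.0300)

Δω = ω₁−ω₀ = (0.16750000, -0.01066667, -0.05466667)
precession coupling = (-0.0240, 0.0728, 0.0520)
I·α + gyro = (0.1100, 0.0600, -0.0300)
v₁ − v₀ = (0.80000000, 0.32000000, 0.54000000)
F = m·Δv/dt = (4.0000, 1.6000, 2.7000)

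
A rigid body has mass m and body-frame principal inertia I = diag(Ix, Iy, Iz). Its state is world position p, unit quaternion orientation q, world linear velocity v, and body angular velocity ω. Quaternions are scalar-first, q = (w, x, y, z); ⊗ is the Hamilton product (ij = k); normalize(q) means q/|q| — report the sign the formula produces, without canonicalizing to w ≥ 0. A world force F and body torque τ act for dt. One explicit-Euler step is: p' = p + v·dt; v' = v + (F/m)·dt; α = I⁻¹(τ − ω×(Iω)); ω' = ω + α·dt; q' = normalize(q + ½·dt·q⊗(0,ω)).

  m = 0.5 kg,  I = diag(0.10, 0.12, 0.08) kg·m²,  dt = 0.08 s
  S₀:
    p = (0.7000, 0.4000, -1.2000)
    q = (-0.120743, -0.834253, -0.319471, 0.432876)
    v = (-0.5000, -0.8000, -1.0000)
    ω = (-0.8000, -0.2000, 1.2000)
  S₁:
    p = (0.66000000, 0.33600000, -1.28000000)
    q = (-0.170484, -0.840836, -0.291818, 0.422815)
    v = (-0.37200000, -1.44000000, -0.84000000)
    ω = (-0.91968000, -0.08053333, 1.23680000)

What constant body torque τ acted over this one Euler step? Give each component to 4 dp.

Δω = ω₁−ω₀ = (-0.11968000, 0.11946667, 0.03680000)
τ = I·(Δω/dt) + ω₀×(Iω₀) = (-0.1400, 0.1600, 0.0400)

τ = (-0.1400, 0.1600, 0.0400)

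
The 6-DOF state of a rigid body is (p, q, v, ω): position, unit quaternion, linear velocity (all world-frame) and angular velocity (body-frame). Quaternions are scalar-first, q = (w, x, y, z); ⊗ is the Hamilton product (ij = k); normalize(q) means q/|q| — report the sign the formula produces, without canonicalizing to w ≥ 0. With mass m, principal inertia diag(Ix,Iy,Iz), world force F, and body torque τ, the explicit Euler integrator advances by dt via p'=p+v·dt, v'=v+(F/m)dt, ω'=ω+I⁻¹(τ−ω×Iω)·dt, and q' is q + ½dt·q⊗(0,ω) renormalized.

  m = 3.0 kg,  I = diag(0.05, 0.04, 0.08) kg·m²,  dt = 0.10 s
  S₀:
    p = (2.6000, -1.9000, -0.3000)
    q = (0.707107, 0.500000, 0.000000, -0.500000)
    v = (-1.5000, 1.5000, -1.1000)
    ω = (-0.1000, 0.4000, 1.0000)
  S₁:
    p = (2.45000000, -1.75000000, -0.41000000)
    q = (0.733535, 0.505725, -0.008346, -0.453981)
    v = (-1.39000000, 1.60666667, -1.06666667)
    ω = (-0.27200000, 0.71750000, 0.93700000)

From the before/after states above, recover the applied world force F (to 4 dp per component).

F = (3.3000, 3.2000, 1.0000)

Δv = v₁−v₀ = (0.11000000, 0.10666667, 0.03333333)
applied force F = (3.3000, 3.2000, 1.0000)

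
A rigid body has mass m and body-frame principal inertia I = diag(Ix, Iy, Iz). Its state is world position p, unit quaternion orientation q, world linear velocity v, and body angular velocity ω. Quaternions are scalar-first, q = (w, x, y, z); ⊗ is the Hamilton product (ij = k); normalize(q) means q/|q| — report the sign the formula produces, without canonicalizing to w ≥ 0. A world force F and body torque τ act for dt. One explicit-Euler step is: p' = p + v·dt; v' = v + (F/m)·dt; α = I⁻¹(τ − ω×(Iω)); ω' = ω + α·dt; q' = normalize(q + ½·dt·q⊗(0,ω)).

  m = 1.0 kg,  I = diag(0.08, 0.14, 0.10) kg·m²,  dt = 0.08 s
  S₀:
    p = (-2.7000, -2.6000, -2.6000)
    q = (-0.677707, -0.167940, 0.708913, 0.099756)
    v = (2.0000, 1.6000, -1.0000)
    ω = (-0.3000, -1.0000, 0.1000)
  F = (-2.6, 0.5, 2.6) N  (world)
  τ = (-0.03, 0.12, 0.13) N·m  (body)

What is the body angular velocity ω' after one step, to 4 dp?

precession coupling ω×(Iω) = (0.0040, 0.0006, 0.0180)
α = I⁻¹(τ − ω×Iω) = (-0.4250, 0.8529, 1.1200)
ω' = ω + α·dt = (-0.3340, -0.9318, 0.1896)

ω' = (-0.3340, -0.9318, 0.1896)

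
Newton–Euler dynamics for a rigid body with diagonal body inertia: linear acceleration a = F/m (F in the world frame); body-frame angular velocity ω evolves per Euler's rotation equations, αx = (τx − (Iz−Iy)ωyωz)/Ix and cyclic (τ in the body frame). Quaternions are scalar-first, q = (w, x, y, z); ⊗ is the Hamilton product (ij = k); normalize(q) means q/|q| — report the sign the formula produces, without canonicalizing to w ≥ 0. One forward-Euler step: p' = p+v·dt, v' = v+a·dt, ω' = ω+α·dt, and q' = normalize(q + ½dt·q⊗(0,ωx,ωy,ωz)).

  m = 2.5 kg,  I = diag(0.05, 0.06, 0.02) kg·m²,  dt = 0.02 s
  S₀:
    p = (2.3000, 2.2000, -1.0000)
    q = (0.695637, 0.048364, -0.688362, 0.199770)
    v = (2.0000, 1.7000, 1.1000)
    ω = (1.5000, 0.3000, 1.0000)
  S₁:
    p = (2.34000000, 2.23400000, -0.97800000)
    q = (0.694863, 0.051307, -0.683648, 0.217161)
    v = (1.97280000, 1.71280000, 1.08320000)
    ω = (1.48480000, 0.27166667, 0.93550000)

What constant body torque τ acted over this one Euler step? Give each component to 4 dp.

ω₁ − ω₀ = (-0.01520000, -0.02833333, -0.06450000)
gyro term ω₀×Iω₀ = (-0.0120, 0.0450, 0.0045)
I·α + gyro = (-0.0500, -0.0400, -0.0600)

τ = (-0.0500, -0.0400, -0.0600)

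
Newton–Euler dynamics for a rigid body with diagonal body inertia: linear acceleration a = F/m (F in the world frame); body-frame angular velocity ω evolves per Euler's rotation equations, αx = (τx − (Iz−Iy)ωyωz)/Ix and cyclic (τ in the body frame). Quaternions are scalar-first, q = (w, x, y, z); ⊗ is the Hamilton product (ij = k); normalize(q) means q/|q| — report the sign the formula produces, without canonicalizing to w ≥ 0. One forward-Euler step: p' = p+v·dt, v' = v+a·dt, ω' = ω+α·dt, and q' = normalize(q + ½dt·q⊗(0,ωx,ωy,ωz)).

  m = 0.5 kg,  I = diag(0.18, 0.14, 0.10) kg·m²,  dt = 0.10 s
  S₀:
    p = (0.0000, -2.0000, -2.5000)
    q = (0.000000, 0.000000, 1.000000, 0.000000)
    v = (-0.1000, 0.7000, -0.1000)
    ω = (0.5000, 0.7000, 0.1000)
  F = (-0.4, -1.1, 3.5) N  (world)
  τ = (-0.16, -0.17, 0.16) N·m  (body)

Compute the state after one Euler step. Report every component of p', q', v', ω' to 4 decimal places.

precession coupling ω×(Iω) = (-0.0028, 0.0040, -0.0140)
α = I⁻¹(τ − ω×Iω) = (-0.8733, -1.2429, 1.7400)
ω + α·dt = (0.4127, 0.5757, 0.2740)
q⊗(0,ω) = (-0.7000000, 0.1000000, 0.0000000, -0.5000000)
q + ½dt·q⊗(0,ω), renormalized = (-0.0350, 0.0050, 0.9991, -0.0250)
a = F/m = (-0.8000, -2.2000, 7.0000)
p' = p + v·dt = (-0.0100, -1.9300, -2.5100)
new velocity v' = (-0.1800, 0.4800, 0.6000)

p' = (-0.0100, -1.9300, -2.5100)
q' = (-0.0350, 0.0050, 0.9991, -0.0250)
v' = (-0.1800, 0.4800, 0.6000)
ω' = (0.4127, 0.5757, 0.2740)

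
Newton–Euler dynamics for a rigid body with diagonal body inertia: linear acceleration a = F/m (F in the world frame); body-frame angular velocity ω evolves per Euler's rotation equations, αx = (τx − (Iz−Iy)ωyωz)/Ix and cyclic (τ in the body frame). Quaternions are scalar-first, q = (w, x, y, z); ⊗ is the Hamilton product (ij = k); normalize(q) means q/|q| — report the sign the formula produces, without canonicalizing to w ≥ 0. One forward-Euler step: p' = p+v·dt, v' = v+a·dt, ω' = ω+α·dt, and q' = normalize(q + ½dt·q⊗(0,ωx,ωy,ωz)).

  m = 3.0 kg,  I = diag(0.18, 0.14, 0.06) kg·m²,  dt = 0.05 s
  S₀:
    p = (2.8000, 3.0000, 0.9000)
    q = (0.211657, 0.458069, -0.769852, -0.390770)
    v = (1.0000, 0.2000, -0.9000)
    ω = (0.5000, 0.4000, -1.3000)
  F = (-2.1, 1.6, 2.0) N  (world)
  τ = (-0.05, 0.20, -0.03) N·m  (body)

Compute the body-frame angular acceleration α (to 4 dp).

α = (-0.5089, 1.9857, -0.3667)

ω×(Iω) gyroscopic = (0.0416, -0.0780, -0.0080)
angular accel α = (-0.5089, 1.9857, -0.3667)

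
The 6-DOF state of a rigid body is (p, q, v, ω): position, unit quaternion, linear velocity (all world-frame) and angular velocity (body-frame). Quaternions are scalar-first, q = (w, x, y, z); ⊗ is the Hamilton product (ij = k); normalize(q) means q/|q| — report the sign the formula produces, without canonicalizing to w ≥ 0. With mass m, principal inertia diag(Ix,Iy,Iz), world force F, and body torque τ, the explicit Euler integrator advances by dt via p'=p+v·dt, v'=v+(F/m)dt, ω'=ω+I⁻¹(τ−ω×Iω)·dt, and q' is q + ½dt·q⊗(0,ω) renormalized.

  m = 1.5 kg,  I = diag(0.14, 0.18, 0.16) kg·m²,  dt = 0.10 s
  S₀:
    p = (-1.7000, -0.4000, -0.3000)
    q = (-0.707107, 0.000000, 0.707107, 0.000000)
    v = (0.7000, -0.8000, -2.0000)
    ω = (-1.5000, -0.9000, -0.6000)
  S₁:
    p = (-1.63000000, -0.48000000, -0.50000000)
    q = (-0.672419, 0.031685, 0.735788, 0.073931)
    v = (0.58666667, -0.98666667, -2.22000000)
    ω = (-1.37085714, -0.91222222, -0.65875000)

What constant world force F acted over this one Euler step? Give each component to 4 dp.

Δv = v₁−v₀ = (-0.11333333, -0.18666667, -0.22000000)
m·(v₁−v₀)/dt = (-1.7000, -2.8000, -3.3000)

F = (-1.7000, -2.8000, -3.3000)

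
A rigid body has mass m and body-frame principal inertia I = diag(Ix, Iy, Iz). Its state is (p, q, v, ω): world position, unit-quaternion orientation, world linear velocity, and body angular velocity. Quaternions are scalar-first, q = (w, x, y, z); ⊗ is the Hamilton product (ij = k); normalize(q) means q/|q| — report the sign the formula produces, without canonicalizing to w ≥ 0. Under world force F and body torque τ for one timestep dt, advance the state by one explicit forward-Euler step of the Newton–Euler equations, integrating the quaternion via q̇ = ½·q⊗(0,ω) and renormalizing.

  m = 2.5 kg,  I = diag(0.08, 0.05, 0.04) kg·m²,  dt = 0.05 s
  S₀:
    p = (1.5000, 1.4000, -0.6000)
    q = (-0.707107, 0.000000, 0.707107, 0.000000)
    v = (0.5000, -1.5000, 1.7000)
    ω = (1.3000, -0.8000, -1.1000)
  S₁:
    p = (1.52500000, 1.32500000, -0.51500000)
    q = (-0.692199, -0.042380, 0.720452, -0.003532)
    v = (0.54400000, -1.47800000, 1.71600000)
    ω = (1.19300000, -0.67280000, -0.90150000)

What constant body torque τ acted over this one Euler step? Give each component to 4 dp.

ω₁ − ω₀ = (-0.10700000, 0.12720000, 0.19850000)
precession coupling = (-0.0088, -0.0572, 0.0312)
τ = I·(Δω/dt) + ω₀×(Iω₀) = (-0.1800, 0.0700, 0.1900)

τ = (-0.1800, 0.0700, 0.1900)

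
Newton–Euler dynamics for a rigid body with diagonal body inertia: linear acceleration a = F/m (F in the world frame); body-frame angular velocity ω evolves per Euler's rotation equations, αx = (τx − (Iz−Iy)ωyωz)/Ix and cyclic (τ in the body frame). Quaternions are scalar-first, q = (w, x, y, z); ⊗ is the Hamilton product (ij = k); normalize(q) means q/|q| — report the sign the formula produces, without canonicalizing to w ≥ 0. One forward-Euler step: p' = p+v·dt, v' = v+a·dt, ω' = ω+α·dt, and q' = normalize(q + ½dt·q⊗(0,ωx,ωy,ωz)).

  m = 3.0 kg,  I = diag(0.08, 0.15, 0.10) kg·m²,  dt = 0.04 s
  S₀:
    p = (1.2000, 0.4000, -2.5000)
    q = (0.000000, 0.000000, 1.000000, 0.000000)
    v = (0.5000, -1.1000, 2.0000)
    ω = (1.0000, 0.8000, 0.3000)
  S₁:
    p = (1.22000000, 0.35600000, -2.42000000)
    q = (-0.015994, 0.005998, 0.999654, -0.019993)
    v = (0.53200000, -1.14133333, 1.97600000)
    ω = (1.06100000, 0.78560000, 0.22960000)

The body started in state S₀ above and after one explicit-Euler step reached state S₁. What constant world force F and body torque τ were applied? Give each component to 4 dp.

v₁ − v₀ = (0.03200000, -0.04133333, -0.02400000)
F = m·Δv/dt = (2.4000, -3.1000, -1.8000)
Δω = ω₁−ω₀ = (0.06100000, -0.01440000, -0.07040000)
applied torque τ = (0.1100, -0.0600, -0.1200)

F = (2.4000, -3.1000, -1.8000)
τ = (0.1100, -0.0600, -0.1200)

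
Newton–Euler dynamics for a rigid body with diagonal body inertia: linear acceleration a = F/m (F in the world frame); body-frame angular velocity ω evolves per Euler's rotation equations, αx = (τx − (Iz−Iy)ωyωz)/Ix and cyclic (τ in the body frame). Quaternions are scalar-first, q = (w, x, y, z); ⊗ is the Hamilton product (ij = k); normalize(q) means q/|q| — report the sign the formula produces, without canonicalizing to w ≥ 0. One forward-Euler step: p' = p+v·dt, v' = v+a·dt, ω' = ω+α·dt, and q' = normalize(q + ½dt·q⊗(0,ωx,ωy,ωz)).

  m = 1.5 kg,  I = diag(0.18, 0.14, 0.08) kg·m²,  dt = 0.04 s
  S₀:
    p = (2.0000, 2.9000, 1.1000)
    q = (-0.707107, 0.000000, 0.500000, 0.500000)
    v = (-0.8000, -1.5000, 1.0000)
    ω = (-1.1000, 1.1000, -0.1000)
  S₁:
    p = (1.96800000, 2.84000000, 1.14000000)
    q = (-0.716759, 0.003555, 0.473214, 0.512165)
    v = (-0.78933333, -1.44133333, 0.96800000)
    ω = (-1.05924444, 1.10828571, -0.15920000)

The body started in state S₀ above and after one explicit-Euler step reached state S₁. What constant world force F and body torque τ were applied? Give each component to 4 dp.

Δω = ω₁−ω₀ = (0.04075556, 0.00828571, -0.05920000)
τ = I·(Δω/dt) + ω₀×(Iω₀) = (0.1900, 0.0400, -0.0700)
velocity change Δv = (0.01066667, 0.05866667, -0.03200000)
m·(v₁−v₀)/dt = (0.4000, 2.2000, -1.2000)

F = (0.4000, 2.2000, -1.2000)
τ = (0.1900, 0.0400, -0.0700)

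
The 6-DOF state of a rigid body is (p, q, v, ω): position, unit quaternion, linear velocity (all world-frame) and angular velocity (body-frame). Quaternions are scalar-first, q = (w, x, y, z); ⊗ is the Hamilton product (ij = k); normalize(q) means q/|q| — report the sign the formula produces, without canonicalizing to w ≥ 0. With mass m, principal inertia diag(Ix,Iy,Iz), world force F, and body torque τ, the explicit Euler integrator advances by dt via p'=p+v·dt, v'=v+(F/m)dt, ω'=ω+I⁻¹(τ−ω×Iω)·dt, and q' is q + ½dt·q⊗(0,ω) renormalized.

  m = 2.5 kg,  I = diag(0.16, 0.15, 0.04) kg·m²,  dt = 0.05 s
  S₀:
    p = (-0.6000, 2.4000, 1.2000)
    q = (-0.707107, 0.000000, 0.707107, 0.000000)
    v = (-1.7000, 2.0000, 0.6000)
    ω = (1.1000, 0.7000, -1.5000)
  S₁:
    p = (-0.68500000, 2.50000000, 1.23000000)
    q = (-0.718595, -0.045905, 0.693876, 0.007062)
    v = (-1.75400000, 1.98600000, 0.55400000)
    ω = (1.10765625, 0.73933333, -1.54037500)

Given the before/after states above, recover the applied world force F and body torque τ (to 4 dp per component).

F = (-2.7000, -0.7000, -2.3000)
τ = (0.1400, -0.0800, -0.0400)

ω₁ − ω₀ = (0.00765625, 0.03933333, -0.04037500)
ω₀×(Iω₀) = (0.1155, -0.1980, -0.0077)
τ = I·(Δω/dt) + ω₀×(Iω₀) = (0.1400, -0.0800, -0.0400)
Δv = v₁−v₀ = (-0.05400000, -0.01400000, -0.04600000)
applied force F = (-2.7000, -0.7000, -2.3000)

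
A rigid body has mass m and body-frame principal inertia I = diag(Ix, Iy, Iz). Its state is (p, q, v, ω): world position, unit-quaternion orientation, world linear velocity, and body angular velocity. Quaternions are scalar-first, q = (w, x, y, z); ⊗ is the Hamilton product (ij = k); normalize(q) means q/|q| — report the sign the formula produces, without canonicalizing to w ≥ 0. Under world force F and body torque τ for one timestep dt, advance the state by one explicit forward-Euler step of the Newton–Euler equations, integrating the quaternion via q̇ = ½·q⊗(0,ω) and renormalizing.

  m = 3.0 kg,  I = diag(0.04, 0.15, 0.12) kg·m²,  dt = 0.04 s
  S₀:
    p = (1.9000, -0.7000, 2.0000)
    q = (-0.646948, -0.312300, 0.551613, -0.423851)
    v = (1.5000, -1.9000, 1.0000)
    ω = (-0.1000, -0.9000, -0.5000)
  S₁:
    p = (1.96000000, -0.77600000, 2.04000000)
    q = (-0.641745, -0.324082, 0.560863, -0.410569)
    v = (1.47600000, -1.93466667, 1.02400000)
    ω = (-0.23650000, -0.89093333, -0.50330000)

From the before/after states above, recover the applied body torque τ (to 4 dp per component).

τ = (-0.1500, 0.0300, 0.0000)

Δω = ω₁−ω₀ = (-0.13650000, 0.00906667, -0.00330000)
I·α + gyro = (-0.1500, 0.0300, 0.0000)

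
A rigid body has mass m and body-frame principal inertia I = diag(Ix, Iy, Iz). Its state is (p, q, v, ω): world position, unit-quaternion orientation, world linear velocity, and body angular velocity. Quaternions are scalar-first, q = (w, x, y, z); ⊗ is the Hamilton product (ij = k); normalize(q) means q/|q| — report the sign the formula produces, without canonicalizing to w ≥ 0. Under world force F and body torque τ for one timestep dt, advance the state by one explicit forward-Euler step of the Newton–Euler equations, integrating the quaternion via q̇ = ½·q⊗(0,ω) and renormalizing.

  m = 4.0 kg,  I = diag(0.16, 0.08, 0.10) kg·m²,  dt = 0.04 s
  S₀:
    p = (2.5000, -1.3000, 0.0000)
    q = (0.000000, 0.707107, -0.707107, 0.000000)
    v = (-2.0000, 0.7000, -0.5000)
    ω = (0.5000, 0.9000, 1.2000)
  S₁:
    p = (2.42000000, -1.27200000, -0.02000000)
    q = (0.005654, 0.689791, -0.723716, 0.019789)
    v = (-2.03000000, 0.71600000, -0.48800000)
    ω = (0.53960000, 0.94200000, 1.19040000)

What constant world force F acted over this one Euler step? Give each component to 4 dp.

Δv = v₁−v₀ = (-0.03000000, 0.01600000, 0.01200000)
m·(v₁−v₀)/dt = (-3.0000, 1.6000, 1.2000)

F = (-3.0000, 1.6000, 1.2000)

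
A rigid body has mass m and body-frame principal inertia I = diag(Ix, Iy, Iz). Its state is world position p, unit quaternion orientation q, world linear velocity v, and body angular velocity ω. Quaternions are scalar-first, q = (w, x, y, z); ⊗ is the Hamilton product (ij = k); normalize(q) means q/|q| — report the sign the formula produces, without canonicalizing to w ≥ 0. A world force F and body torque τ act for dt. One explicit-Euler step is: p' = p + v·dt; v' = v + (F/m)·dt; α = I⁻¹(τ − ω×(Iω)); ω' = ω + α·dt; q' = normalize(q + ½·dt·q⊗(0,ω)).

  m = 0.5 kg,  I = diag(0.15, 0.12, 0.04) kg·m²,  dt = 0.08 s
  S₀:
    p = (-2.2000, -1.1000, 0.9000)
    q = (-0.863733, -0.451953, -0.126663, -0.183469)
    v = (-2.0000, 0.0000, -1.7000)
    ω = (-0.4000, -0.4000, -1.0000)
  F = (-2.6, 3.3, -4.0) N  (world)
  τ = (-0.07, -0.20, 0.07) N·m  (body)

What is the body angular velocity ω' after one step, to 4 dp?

ω' = (-0.4203, -0.5627, -0.8504)

precession coupling ω×(Iω) = (-0.0320, 0.0440, -0.0048)
(τ − ω×Iω)/I = (-0.2533, -2.0333, 1.8700)
new body rate ω' = (-0.4203, -0.5627, -0.8504)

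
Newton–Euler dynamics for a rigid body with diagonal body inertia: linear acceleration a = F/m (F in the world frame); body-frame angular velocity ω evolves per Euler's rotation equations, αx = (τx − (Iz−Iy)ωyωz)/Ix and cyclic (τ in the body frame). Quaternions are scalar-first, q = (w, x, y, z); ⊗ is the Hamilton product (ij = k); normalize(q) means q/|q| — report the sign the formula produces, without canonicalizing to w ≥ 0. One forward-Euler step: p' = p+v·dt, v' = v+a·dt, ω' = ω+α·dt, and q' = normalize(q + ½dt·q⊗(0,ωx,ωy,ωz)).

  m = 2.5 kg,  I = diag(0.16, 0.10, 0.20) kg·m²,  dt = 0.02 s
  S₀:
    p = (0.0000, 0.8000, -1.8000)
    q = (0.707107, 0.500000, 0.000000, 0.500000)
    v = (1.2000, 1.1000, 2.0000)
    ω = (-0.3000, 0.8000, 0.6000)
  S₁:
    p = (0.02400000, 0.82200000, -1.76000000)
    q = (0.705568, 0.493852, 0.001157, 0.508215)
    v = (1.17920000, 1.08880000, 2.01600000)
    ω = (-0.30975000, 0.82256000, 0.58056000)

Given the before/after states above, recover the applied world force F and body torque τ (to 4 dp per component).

F = (-2.6000, -1.4000, 2.0000)
τ = (-0.0300, 0.1200, -0.1800)

Δv = v₁−v₀ = (-0.02080000, -0.01120000, 0.01600000)
F = m·Δv/dt = (-2.6000, -1.4000, 2.0000)
ω₁ − ω₀ = (-0.00975000, 0.02256000, -0.01944000)
gyro term ω₀×Iω₀ = (0.0480, 0.0072, 0.0144)
τ = I·(Δω/dt) + ω₀×(Iω₀) = (-0.0300, 0.1200, -0.1800)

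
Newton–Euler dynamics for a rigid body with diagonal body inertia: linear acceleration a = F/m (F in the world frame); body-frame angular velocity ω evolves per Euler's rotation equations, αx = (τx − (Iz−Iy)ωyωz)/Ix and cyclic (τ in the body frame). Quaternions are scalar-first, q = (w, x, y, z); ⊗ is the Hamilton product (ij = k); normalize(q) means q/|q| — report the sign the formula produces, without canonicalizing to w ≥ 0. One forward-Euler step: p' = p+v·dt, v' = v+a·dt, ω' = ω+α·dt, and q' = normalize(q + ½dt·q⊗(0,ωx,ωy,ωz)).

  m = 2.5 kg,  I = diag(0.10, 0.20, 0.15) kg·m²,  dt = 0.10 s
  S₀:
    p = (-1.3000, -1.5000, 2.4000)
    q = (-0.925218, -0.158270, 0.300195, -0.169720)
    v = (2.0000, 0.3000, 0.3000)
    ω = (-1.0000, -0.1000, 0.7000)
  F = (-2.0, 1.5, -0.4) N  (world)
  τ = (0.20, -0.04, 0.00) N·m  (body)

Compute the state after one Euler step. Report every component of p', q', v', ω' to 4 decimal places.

α = I⁻¹(τ − ω×Iω) = (1.9650, -0.3750, -0.0667)
new body rate ω' = (-0.8035, -0.1375, 0.6933)
q⊗(0,ω) = (-0.0094465, 1.1183825, 0.3730308, -0.3316306)
q + ½dt·q⊗(0,ω), renormalized = (-0.9240, -0.1022, 0.3183, -0.1860)
linear accel F/m = (-0.8000, 0.6000, -0.1600)
p' = p + v·dt = (-1.1000, -1.4700, 2.4300)
v + (F/m)dt = (1.9200, 0.3600, 0.2840)

p' = (-1.1000, -1.4700, 2.4300)
q' = (-0.9240, -0.1022, 0.3183, -0.1860)
v' = (1.9200, 0.3600, 0.2840)
ω' = (-0.8035, -0.1375, 0.6933)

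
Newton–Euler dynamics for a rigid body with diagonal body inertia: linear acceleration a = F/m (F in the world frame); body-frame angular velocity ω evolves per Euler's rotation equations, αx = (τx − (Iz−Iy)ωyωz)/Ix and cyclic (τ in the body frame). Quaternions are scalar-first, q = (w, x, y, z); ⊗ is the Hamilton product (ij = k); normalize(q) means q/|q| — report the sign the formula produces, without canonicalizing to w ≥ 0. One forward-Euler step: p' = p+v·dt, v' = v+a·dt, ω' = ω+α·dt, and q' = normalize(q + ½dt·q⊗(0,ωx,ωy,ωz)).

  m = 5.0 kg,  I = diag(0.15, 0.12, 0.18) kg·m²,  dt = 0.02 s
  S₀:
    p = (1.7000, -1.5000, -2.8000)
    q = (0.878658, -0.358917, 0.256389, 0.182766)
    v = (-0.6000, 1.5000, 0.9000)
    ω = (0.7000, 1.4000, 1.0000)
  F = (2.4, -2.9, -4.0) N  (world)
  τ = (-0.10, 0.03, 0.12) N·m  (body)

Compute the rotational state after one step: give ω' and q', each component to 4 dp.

ω' = (0.6755, 1.4085, 1.0166)
q' = (0.8756, -0.3527, 0.2735, 0.1847)

precession coupling ω×(Iω) = (0.0840, -0.0210, -0.0294)
angular accel α = (-1.2267, 0.4250, 0.8300)
ω' = ω + α·dt = (0.6755, 1.4085, 1.0166)
q⊗(0,ω) = (-0.2904687, 0.6155772, 1.7169744, 0.1967019)
q' = normalize(q + ½dt·q⊗(0,ω)) = (0.8756, -0.3527, 0.2735, 0.1847)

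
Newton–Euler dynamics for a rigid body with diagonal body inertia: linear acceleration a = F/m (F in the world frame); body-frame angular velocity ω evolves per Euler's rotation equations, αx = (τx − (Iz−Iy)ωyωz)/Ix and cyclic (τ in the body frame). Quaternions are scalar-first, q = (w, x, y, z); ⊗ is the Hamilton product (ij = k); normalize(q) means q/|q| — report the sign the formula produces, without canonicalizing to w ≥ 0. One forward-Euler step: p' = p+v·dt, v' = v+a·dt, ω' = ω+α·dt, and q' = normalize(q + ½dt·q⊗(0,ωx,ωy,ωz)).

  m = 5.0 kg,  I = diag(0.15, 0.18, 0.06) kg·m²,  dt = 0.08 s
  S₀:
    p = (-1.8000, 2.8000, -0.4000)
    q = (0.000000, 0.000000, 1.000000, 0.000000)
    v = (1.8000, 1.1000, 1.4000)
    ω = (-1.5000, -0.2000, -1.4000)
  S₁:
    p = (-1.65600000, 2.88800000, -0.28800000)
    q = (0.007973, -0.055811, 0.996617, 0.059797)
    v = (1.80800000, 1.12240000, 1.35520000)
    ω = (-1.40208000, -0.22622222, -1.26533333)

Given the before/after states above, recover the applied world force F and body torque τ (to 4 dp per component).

F = (0.5000, 1.4000, -2.8000)
τ = (0.1500, 0.1300, 0.1100)

velocity change Δv = (0.00800000, 0.02240000, -0.04480000)
m·(v₁−v₀)/dt = (0.5000, 1.4000, -2.8000)
rate change Δω = (0.09792000, -0.02622222, 0.13466667)
ω₀×(Iω₀) = (-0.0336, 0.1890, 0.0090)
τ = I·(Δω/dt) + ω₀×(Iω₀) = (0.1500, 0.1300, 0.1100)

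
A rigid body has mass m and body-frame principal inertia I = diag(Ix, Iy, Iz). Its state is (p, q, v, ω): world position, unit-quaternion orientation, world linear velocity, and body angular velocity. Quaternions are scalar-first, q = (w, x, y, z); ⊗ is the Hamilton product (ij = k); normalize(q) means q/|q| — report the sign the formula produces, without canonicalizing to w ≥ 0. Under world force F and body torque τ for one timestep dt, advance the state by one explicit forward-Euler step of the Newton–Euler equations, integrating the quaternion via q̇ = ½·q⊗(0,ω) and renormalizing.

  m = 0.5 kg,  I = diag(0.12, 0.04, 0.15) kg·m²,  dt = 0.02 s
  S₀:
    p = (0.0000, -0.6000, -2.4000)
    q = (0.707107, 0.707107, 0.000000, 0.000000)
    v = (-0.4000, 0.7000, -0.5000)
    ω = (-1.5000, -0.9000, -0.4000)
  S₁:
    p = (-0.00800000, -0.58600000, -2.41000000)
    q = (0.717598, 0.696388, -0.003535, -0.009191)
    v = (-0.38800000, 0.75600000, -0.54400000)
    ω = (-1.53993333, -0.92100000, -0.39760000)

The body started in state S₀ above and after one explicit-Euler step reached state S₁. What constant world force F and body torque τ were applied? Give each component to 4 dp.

Δv = v₁−v₀ = (0.01200000, 0.05600000, -0.04400000)
m·(v₁−v₀)/dt = (0.3000, 1.4000, -1.1000)
ω₁ − ω₀ = (-0.03993333, -0.02100000, 0.00240000)
τ = I·(Δω/dt) + ω₀×(Iω₀) = (-0.2000, -0.0600, -0.0900)

F = (0.3000, 1.4000, -1.1000)
τ = (-0.2000, -0.0600, -0.0900)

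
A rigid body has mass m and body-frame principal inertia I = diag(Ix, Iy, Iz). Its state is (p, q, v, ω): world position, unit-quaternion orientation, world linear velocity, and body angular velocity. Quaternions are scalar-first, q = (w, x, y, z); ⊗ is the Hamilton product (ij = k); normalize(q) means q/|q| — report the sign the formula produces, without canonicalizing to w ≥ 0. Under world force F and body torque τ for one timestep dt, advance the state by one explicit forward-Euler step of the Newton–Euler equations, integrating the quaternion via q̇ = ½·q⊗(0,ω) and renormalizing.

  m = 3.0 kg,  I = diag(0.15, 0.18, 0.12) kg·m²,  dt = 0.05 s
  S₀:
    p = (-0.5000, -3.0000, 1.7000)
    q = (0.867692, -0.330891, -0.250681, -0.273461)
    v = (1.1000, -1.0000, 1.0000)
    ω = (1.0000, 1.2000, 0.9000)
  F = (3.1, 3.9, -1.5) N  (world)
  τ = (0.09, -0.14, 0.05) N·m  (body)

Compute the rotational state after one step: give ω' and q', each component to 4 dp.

ω' = (1.0516, 1.1536, 0.9058)
q' = (0.8887, -0.3063, -0.2238, -0.2573)

ω×(Iω) gyroscopic = (-0.0648, 0.0270, 0.0360)
angular accel α = (1.0320, -0.9278, 0.1167)
ω + α·dt = (1.0516, 1.1536, 0.9058)
q⊗(0,ω) = (0.8778231, 0.9702323, 1.0655713, 0.6345346)
q + ½dt·q⊗(0,ω), renormalized = (0.8887, -0.3063, -0.2238, -0.2573)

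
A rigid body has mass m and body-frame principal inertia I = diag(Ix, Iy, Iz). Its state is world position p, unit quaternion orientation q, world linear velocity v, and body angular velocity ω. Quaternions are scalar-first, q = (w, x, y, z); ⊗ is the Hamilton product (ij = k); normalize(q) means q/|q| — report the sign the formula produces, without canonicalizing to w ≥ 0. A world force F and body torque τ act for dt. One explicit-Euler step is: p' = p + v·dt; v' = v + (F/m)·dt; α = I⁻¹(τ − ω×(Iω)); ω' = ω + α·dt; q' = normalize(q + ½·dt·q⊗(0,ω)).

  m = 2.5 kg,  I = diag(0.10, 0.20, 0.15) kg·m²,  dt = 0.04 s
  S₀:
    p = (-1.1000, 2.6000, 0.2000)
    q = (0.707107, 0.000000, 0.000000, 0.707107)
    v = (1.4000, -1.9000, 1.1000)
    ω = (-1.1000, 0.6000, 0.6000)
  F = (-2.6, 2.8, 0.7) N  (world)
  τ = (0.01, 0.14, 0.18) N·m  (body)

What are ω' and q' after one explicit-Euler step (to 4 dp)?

(τ − ω×Iω)/I = (0.2800, 0.5350, 1.6400)
ω + α·dt = (-1.0888, 0.6214, 0.6656)
q⊗(0,ω) = (-0.4242642, -1.2020819, -0.3535535, 0.4242642)
q + ½dt·q⊗(0,ω), renormalized = (0.6984, -0.0240, -0.0071, 0.7153)

ω' = (-1.0888, 0.6214, 0.6656)
q' = (0.6984, -0.0240, -0.0071, 0.7153)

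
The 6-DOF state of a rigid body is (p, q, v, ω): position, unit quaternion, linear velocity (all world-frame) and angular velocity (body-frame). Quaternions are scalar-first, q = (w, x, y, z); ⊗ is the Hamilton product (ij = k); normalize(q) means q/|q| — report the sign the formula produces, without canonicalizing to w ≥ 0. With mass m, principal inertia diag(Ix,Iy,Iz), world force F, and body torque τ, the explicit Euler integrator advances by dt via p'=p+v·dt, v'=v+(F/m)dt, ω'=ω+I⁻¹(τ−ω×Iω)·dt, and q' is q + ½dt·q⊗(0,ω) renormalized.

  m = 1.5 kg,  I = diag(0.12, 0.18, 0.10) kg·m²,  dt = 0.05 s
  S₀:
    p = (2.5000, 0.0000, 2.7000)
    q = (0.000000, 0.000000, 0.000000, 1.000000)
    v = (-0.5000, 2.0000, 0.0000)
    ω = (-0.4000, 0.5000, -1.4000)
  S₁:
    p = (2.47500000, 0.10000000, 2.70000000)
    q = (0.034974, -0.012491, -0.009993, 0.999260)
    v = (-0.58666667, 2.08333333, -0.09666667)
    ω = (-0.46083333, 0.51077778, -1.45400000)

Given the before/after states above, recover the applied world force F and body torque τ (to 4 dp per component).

F = (-2.6000, 2.5000, -2.9000)
τ = (-0.0900, 0.0500, -0.1200)

ω₁ − ω₀ = (-0.06083333, 0.01077778, -0.05400000)
gyro term ω₀×Iω₀ = (0.0560, 0.0112, -0.0120)
τ = I·(Δω/dt) + ω₀×(Iω₀) = (-0.0900, 0.0500, -0.1200)
v₁ − v₀ = (-0.08666667, 0.08333333, -0.09666667)
m·(v₁−v₀)/dt = (-2.6000, 2.5000, -2.9000)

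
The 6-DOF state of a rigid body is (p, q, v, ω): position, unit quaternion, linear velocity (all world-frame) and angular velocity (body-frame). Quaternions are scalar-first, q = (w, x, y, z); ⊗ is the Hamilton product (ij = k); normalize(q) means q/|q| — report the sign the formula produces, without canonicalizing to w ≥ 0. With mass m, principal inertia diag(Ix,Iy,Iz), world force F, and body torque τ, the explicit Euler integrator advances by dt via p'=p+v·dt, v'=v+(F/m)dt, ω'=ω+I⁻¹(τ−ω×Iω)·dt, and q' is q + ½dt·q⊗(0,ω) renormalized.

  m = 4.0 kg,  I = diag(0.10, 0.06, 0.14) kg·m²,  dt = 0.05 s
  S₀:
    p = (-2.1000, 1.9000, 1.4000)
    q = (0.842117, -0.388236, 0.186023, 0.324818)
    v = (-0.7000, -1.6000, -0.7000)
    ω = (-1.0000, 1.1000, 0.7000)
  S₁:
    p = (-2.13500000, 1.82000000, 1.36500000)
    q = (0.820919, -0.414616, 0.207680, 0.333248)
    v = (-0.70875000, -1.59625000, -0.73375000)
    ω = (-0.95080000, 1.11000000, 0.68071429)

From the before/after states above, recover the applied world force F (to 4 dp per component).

F = (-0.7000, 0.3000, -2.7000)

v₁ − v₀ = (-0.00875000, 0.00375000, -0.03375000)
F = m·Δv/dt = (-0.7000, 0.3000, -2.7000)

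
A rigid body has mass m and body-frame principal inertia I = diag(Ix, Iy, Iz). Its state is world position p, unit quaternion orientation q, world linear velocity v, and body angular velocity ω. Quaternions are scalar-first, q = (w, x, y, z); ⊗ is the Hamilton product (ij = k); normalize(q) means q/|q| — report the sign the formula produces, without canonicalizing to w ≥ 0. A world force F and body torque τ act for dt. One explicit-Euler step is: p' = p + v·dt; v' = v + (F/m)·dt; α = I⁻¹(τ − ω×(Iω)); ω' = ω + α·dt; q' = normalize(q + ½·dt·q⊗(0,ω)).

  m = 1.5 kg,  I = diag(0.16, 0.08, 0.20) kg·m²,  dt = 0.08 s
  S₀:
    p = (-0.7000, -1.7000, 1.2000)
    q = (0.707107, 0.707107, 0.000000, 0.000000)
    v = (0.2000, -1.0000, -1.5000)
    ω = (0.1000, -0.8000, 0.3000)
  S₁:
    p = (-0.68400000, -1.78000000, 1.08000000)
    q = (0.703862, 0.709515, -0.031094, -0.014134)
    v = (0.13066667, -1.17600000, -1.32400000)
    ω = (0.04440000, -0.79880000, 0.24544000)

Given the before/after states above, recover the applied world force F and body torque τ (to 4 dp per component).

F = (-1.3000, -3.3000, 3.3000)
τ = (-0.1400, 0.0000, -0.1300)

Δv = v₁−v₀ = (-0.06933333, -0.17600000, 0.17600000)
m·(v₁−v₀)/dt = (-1.3000, -3.3000, 3.3000)
ω₁ − ω₀ = (-0.05560000, 0.00120000, -0.05456000)
applied torque τ = (-0.1400, 0.0000, -0.1300)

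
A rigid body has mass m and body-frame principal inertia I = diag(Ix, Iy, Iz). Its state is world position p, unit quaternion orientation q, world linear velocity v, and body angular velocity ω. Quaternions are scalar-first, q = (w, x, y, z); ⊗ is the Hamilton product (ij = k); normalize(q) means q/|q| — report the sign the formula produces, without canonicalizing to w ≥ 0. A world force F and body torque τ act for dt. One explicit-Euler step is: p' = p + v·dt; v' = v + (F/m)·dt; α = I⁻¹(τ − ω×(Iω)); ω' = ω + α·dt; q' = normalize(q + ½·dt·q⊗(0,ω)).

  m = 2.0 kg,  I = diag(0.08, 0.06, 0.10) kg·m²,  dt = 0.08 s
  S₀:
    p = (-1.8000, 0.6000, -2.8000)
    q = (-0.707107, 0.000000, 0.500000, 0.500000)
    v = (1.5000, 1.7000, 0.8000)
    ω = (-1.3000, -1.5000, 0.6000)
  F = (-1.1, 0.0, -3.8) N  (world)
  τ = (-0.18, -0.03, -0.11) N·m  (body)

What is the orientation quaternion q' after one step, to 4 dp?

2q̇ = q⊗(0,ω) = (0.4500000, 1.9692391, 0.4106605, 0.2257358)
updated quaternion q' = (-0.6867, 0.0785, 0.5147, 0.5073)

q' = (-0.6867, 0.0785, 0.5147, 0.5073)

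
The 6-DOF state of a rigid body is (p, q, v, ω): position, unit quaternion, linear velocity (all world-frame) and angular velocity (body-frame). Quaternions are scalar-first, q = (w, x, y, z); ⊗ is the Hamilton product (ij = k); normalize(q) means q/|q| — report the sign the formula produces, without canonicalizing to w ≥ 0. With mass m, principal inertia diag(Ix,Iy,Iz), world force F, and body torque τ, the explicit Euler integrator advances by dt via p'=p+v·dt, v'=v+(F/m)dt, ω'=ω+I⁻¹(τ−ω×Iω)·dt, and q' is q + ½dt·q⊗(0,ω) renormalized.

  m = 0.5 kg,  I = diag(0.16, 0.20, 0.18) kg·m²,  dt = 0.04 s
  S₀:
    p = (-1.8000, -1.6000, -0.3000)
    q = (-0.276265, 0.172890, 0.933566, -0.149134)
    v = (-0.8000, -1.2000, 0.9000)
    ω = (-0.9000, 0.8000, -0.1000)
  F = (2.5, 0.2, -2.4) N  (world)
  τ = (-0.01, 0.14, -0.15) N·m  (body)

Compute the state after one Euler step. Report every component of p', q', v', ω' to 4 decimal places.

p' = (-1.8320, -1.6480, -0.2640)
q' = (-0.2883, 0.1783, 0.9319, -0.1290)
v' = (-0.6000, -1.1840, 0.7080)
ω' = (-0.9029, 0.8284, -0.1269)

linear accel F/m = (5.0000, 0.4000, -4.8000)
p + v·dt = (-1.8320, -1.6480, -0.2640)
v' = v + a·dt = (-0.6000, -1.1840, 0.7080)
gyro term ω×Iω = (0.0016, -0.0018, -0.0288)
α = I⁻¹(τ − ω×Iω) = (-0.0725, 0.7090, -0.6733)
new body rate ω' = (-0.9029, 0.8284, -0.1269)
Hamilton product q⊗(0,ω) = (-0.6061652, 0.2745891, -0.0695024, 1.0061479)
q' = normalize(q + ½dt·q⊗(0,ω)) = (-0.2883, 0.1783, 0.9319, -0.1290)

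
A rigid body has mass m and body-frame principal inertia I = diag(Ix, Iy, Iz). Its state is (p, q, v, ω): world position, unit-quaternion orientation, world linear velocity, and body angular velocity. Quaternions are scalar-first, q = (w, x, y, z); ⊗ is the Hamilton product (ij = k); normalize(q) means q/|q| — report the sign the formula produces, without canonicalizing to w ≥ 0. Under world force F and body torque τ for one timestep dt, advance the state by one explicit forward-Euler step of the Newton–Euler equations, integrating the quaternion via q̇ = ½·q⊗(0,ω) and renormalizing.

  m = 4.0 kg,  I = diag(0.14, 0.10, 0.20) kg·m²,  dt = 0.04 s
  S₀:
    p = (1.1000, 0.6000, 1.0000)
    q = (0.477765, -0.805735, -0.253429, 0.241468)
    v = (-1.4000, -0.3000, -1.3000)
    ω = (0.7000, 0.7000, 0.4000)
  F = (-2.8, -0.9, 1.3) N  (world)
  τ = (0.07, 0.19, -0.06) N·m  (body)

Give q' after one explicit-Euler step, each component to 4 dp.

Hamilton product q⊗(0,ω) = (0.6448276, 0.0640363, 0.8257571, -0.1955082)
updated quaternion q' = (0.4905, -0.8043, -0.2369, 0.2375)

q' = (0.4905, -0.8043, -0.2369, 0.2375)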